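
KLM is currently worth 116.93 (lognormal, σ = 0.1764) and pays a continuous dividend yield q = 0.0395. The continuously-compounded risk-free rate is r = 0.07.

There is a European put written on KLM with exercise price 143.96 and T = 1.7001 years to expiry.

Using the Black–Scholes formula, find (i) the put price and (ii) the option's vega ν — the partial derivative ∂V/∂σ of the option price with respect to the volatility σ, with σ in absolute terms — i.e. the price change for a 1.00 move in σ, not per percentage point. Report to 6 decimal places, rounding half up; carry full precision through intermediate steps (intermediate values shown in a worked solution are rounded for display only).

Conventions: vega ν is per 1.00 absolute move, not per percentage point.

price = 22.484245
ν = 48.518311

σ√T = 0.1764·√1.7001 = 0.230004
d₁ = (ln(S/K) + (r−q+σ²/2)T) / (σ√T) = (ln(116.93/143.96) + (0.07−0.0395+0.1764²/2)·1.7001) / 0.230004 = (-0.207960 + 0.078304) / 0.230004 = -0.563711
d₂ = d₁ − σ√T = -0.563711 − 0.230004 = -0.793716
e^{−rT} = 0.887802
e^{−qT} = 0.935051
N(−d₁) = 0.713525,  N(−d₂) = 0.786319
Put price V = K·e^{−rT}·N(−d₂) − S·e^{−qT}·N(−d₁) = 100.497856 − 78.013610 = 22.484245
φ(d₁) = (1/√(2π))·e^{−d₁²/2} = 0.340335
ν = S·e^{−qT}·φ(d₁)·√T = 48.518311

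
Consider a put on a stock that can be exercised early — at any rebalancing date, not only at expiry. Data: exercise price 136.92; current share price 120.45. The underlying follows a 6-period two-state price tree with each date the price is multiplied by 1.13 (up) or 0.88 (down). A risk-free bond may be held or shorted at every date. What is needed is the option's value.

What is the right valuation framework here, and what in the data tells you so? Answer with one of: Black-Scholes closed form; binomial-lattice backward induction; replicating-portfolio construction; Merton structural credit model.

framework: binomial-lattice backward induction

Key observation: the put (strike 136.92 on spot 120.45) is American-style on a 6-step discrete price model, so the early-exercise decision at every node requires stepwise backward valuation — a closed form cannot price the exercise right.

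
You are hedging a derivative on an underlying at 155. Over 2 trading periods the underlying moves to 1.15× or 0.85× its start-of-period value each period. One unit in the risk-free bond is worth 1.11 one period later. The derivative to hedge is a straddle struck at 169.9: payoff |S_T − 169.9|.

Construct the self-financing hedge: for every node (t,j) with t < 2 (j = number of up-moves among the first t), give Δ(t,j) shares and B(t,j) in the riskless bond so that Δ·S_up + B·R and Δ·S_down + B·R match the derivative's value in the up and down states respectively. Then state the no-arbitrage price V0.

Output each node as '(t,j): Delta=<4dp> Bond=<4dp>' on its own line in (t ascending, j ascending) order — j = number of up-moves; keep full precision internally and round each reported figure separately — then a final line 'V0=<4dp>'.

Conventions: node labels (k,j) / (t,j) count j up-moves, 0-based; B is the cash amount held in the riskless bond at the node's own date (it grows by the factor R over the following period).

(0,0): Delta=0.1783 Bond=-1.9630
(1,0): Delta=-1.0000 Bond=153.0631
(1,1): Delta=0.3123 Bond=-26.0623
V0=25.6746

Arbitrage-free pricing uses the up-move probability p* = (R−d)/(u−d) = 0.8667, discounting each step at R = 1.11.
Terminal payoffs: V(2,0)=57.9125, V(2,1)=18.3875, V(2,2)=35.0875
  t=1,j=0: stock 131.7500 → up 151.5125 (V=18.3875), down 111.9875 (V=57.9125). Price 21.3131; hedge Δ=-1.0000, bond B=153.0631.
  t=1,j=1: stock 178.2500 → up 204.9875 (V=35.0875), down 151.5125 (V=18.3875). Price 29.6044; hedge Δ=0.3123, bond B=-26.0623.
  t=0,j=0: stock 155.0000 → up 178.2500 (V=29.6044), down 131.7500 (V=21.3131). Price 25.6746; hedge Δ=0.1783, bond B=-1.9630.
As a check, the time-0 holding Δ(0,0)·S0 + B(0,0) comes to 25.6746 — exactly V0.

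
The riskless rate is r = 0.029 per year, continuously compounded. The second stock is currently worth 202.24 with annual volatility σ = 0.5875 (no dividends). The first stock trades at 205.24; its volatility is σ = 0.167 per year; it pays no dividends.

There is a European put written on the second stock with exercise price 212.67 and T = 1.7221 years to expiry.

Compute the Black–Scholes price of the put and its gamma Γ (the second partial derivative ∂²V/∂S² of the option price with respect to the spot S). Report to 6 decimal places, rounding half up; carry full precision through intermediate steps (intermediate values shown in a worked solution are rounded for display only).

price = 60.742050
Γ = 0.002376

σ√T = 0.5875·√1.7221 = 0.770969
d₁ = (ln(S/K) + (r+σ²/2)T) / (σ√T) = (ln(202.24/212.67) + (0.029+0.5875²/2)·1.7221) / 0.770969 = (-0.050287 + 0.347138) / 0.770969 = 0.385036
d₂ = d₁ − σ√T = 0.385036 − 0.770969 = -0.385933
e^{−rT} = 0.951286
N(−d₁) = 0.350105,  N(−d₂) = 0.650227
Put price V = K·e^{−rT}·N(−d₂) − S·N(−d₁) = 131.547339 − 70.805289 = 60.742050
φ(d₁) = (1/√(2π))·e^{−d₁²/2} = 0.370440
Γ = φ(d₁) / (S·σ·√T) = 0.002376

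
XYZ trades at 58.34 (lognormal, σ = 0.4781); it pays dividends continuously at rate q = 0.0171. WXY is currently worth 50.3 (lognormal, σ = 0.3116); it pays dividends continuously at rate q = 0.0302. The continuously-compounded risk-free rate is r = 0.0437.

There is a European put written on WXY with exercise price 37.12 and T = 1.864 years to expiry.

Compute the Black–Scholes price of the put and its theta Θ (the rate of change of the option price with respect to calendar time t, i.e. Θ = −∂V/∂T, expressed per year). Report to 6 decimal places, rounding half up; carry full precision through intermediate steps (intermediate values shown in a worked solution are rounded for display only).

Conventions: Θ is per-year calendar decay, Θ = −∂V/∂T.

σ√T = 0.3116·√1.864 = 0.425422
d₁ = (ln(S/K) + (r−q+σ²/2)T) / (σ√T) = (ln(50.3/37.12) + (0.0437−0.0302+0.3116²/2)·1.864) / 0.425422 = (0.303849 + 0.115656) / 0.425422 = 0.986091
d₂ = d₁ − σ√T = 0.986091 − 0.425422 = 0.560669
e^{−rT} = 0.921773
e^{−qT} = 0.945262
N(−d₁) = 0.162044,  N(−d₂) = 0.287512
Put price V = K·e^{−rT}·N(−d₂) − S·e^{−qT}·N(−d₁) = 9.837557 − 7.704666 = 2.132891
φ(d₁) = (1/√(2π))·e^{−d₁²/2} = 0.245336
Θ = −S·e^{−qT}·φ(d₁)·σ/(2√T) − q·S·e^{−qT}·N(−d₁) + r·K·e^{−rT}·N(−d₂) = −1.331148 − 0.232681 + 0.429901 = -1.133927

price = 2.132891
Θ = -1.133927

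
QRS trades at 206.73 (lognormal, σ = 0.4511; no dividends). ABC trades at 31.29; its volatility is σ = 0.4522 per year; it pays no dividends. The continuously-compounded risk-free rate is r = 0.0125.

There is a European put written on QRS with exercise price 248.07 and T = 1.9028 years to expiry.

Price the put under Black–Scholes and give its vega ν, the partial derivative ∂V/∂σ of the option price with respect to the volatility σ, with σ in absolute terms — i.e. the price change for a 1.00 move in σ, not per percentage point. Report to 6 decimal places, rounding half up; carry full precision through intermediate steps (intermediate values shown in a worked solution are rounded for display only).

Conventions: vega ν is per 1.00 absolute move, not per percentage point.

σ√T = 0.4511·√1.9028 = 0.622256
d₁ = (ln(S/K) + (r+σ²/2)T) / (σ√T) = (ln(206.73/248.07) + (0.0125+0.4511²/2)·1.9028) / 0.622256 = (-0.182297 + 0.217387) / 0.622256 = 0.056390
d₂ = d₁ − σ√T = 0.056390 − 0.622256 = -0.565866
e^{−rT} = 0.976496
N(−d₁) = 0.477515,  N(−d₂) = 0.714258
Put price V = K·e^{−rT}·N(−d₂) − S·N(−d₁) = 173.021251 − 98.716775 = 74.304476
φ(d₁) = (1/√(2π))·e^{−d₁²/2} = 0.398308
ν = S·φ(d₁)·√T = 113.584650

price = 74.304476
ν = 113.584650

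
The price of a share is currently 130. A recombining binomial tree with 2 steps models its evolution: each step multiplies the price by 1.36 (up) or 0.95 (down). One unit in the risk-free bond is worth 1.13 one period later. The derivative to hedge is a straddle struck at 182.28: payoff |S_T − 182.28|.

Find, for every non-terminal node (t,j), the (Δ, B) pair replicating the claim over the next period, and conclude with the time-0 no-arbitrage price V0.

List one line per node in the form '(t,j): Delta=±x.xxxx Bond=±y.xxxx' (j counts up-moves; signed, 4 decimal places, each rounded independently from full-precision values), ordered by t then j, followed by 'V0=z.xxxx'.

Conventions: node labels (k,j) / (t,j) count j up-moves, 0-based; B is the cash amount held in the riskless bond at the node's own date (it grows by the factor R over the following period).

(0,0): Delta=-0.1520 Bond=50.0721
(1,0): Delta=-1.0000 Bond=161.3097
(1,1): Delta=0.6049 Bond=-77.2381
V0=30.3124

Under the risk-neutral measure, an up-move has probability p* = (R−d)/(u−d) = 0.4390 and values discount at R = 1.13.
Expiry values: V(2,0)=64.9550, V(2,1)=14.3200, V(2,2)=58.1680
(1,0): S=123.5000. Δ = (V_up−V_dn)/(S_up−S_dn) = (14.3200−64.9550)/(167.9600−117.3250) = -1.0000. V = [p*·14.3200 + (1−p*)·64.9550]/1.13 = 37.8097. B = V − Δ·S = 161.3097.
(1,1): S=176.8000. Δ = (V_up−V_dn)/(S_up−S_dn) = (58.1680−14.3200)/(240.4480−167.9600) = 0.6049. V = [p*·58.1680 + (1−p*)·14.3200]/1.13 = 29.7083. B = V − Δ·S = -77.2381.
(0,0): S=130.0000. Δ = (V_up−V_dn)/(S_up−S_dn) = (29.7083−37.8097)/(176.8000−123.5000) = -0.1520. V = [p*·29.7083 + (1−p*)·37.8097]/1.13 = 30.3124. B = V − Δ·S = 50.0721.
As a check, the time-0 holding Δ(0,0)·S0 + B(0,0) comes to 30.3124 — exactly V0.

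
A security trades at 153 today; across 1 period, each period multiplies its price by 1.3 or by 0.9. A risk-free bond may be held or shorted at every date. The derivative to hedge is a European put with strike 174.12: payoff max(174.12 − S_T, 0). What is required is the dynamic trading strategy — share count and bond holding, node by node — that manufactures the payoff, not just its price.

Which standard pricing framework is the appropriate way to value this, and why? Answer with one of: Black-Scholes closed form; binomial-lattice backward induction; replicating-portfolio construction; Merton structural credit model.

Key observation: the mandate to exhibit the hedge at every date and state singles out the replicating-portfolio construction on the 1-period tree with factors 1.3 and 0.9 from 153.

framework: replicating-portfolio construction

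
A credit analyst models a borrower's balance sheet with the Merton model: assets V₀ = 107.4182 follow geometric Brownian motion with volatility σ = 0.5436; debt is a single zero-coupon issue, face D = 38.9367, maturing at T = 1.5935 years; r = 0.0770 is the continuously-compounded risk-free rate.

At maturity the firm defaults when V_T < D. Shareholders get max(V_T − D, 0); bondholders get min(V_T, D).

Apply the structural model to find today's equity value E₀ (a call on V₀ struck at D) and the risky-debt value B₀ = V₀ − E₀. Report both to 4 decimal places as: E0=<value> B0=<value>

E0=73.7870 B0=33.6312

Equity is a call on the firm's assets struck at D = 38.9367:
d₁ = [ln(V₀/D) + (r + σ²/2)T] / (σ√T)
   = [ln(107.4182/38.9367) + (0.0770 + 0.5·0.5436²)·1.5935] / (0.5436·√1.5935)
   = [1.014792 + 0.358140] / 0.686208 = 2.000754
d₂ = d₁ − σ√T = 2.000754 − 0.686208 = 1.314546
N(d₁) = 0.977291,  N(d₂) = 0.905669,  e^(−rT) = 0.884529
E₀ = V₀·N(d₁) − D·e^(−rT)·N(d₂)
   = 107.4182·0.977291 − 38.9367·0.884529·0.905669 = 73.786963
B₀ = V₀ − E₀ = 107.4182 − 73.786963 = 33.631237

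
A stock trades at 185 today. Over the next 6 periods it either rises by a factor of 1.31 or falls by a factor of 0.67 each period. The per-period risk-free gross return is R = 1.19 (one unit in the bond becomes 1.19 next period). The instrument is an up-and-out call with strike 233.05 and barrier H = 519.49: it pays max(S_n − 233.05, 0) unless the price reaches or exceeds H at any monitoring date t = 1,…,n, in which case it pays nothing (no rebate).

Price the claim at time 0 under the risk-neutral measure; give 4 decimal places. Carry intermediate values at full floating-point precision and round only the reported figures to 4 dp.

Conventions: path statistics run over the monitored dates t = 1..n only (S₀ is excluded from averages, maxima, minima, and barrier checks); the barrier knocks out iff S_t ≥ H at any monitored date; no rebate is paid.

Set p* = 0.8125 (from d < R < u); the path-dependent value is the discounted p*-expectation over all price paths.
Enumerate all 2^6 = 64 price paths (U = up ×1.31, D = down ×0.67); each path with k up-moves has probability p*^k·(1−p*)^(6−k).
DDDDDD: M=123.9500, payoff=0.0000, prob=0.000043
UDDDDD: M=242.3500, payoff=0.0000, prob=0.000188
DUDDDD: M=162.3745, payoff=0.0000, prob=0.000188
UUDDDD: M=317.4785, payoff=0.0000, prob=0.000816
DDUDDD: M=123.9500, payoff=0.0000, prob=0.000188
UDUDDD: M=242.3500, payoff=0.0000, prob=0.000816
DUUDDD: M=212.7106, payoff=0.0000, prob=0.000816
UUUDDD: M=415.8968, payoff=0.0000, prob=0.003536
DDDUDD: M=123.9500, payoff=0.0000, prob=0.000188
UDDUDD: M=242.3500, payoff=0.0000, prob=0.000816
DUDUDD: M=162.3745, payoff=0.0000, prob=0.000816
UUDUDD: M=317.4785, payoff=0.0000, prob=0.003536
DDUUDD: M=142.5161, payoff=0.0000, prob=0.000816
UDUUDD: M=278.6509, payoff=0.0000, prob=0.003536
DUUUDD: M=278.6509, payoff=0.0000, prob=0.003536
UUUUDD: M=544.8249, payoff=0.0000, prob=0.015321
DDDDUD: M=123.9500, payoff=0.0000, prob=0.000188
UDDDUD: M=242.3500, payoff=0.0000, prob=0.000816
DUDDUD: M=162.3745, payoff=0.0000, prob=0.000816
UUDDUD: M=317.4785, payoff=0.0000, prob=0.003536
DDUDUD: M=123.9500, payoff=0.0000, prob=0.000816
UDUDUD: M=242.3500, payoff=0.0000, prob=0.003536
DUUDUD: M=212.7106, payoff=0.0000, prob=0.003536
UUUDUD: M=415.8968, payoff=11.5219, prob=0.015321
DDDUUD: M=123.9500, payoff=0.0000, prob=0.000816
UDDUUD: M=242.3500, payoff=0.0000, prob=0.003536
DUDUUD: M=186.6961, payoff=0.0000, prob=0.003536
UUDUUD: M=365.0327, payoff=11.5219, prob=0.015321
DDUUUD: M=186.6961, payoff=0.0000, prob=0.003536
UDUUUD: M=365.0327, payoff=11.5219, prob=0.015321
DUUUUD: M=365.0327, payoff=11.5219, prob=0.015321
UUUUUD: M=713.7206, payoff=0.0000, prob=0.066392
DDDDDU: M=123.9500, payoff=0.0000, prob=0.000188
UDDDDU: M=242.3500, payoff=0.0000, prob=0.000816
DUDDDU: M=162.3745, payoff=0.0000, prob=0.000816
UUDDDU: M=317.4785, payoff=0.0000, prob=0.003536
DDUDDU: M=123.9500, payoff=0.0000, prob=0.000816
UDUDDU: M=242.3500, payoff=0.0000, prob=0.003536
DUUDDU: M=212.7106, payoff=0.0000, prob=0.003536
UUUDDU: M=415.8968, payoff=11.5219, prob=0.015321
DDDUDU: M=123.9500, payoff=0.0000, prob=0.000816
UDDUDU: M=242.3500, payoff=0.0000, prob=0.003536
DUDUDU: M=162.3745, payoff=0.0000, prob=0.003536
UUDUDU: M=317.4785, payoff=11.5219, prob=0.015321
DDUUDU: M=142.5161, payoff=0.0000, prob=0.003536
UDUUDU: M=278.6509, payoff=11.5219, prob=0.015321
DUUUDU: M=278.6509, payoff=11.5219, prob=0.015321
UUUUDU: M=544.8249, payoff=0.0000, prob=0.066392
DDDDUU: M=123.9500, payoff=0.0000, prob=0.000816
UDDDUU: M=242.3500, payoff=0.0000, prob=0.003536
DUDDUU: M=162.3745, payoff=0.0000, prob=0.003536
UUDDUU: M=317.4785, payoff=11.5219, prob=0.015321
DDUDUU: M=125.0864, payoff=0.0000, prob=0.003536
UDUDUU: M=244.5719, payoff=11.5219, prob=0.015321
DUUDUU: M=244.5719, payoff=11.5219, prob=0.015321
UUUDUU: M=478.1928, payoff=245.1428, prob=0.066392
DDDUUU: M=125.0864, payoff=0.0000, prob=0.003536
UDDUUU: M=244.5719, payoff=11.5219, prob=0.015321
DUDUUU: M=244.5719, payoff=11.5219, prob=0.015321
UUDUUU: M=478.1928, payoff=245.1428, prob=0.066392
DDUUUU: M=244.5719, payoff=11.5219, prob=0.015321
UDUUUU: M=478.1928, payoff=245.1428, prob=0.066392
DUUUUU: M=478.1928, payoff=245.1428, prob=0.066392
UUUUUU: M=934.9739, payoff=0.0000, prob=0.287700
Price = Σ prob·payoff / R^6 = 67.573856 / 2.839761 = 23.7956

price = 23.7956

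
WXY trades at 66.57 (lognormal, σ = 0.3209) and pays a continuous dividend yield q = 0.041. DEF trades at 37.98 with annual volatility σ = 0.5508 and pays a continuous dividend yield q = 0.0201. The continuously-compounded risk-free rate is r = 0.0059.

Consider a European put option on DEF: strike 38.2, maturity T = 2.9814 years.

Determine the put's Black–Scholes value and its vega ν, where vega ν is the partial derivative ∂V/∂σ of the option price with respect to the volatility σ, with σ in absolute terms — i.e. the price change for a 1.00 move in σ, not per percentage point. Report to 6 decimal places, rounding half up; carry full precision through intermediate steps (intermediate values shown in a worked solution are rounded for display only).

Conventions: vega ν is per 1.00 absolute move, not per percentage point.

σ√T = 0.5508·√2.9814 = 0.951052
d₁ = (ln(S/K) + (r−q+σ²/2)T) / (σ√T) = (ln(37.98/38.2) + (0.0059−0.0201+0.5508²/2)·2.9814) / 0.951052 = (-0.005776 + 0.409914) / 0.951052 = 0.424938
d₂ = d₁ − σ√T = 0.424938 − 0.951052 = -0.526114
e^{−rT} = 0.982564
e^{−qT} = 0.941834
N(−d₁) = 0.335441,  N(−d₂) = 0.700595
Put price V = K·e^{−rT}·N(−d₂) − S·e^{−qT}·N(−d₁) = 26.296096 − 11.999012 = 14.297084
φ(d₁) = (1/√(2π))·e^{−d₁²/2} = 0.364501
ν = S·e^{−qT}·φ(d₁)·√T = 22.513282

price = 14.297084
ν = 22.513282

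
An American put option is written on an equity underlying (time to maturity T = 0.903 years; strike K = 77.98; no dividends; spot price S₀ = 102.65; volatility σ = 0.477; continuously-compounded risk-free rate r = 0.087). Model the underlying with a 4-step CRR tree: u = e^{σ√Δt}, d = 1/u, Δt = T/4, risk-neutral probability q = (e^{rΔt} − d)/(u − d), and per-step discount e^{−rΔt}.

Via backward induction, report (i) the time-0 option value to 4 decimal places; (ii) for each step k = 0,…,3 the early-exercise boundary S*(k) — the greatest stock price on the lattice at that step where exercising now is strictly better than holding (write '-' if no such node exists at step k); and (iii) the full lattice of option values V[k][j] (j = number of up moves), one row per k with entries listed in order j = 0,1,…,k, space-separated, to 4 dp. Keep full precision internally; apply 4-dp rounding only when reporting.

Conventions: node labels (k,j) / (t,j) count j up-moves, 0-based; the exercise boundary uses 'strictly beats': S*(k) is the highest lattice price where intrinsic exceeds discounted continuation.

price = 5.6299
boundary = - - - 52.0087
tree:
5.6299
9.6517 1.6221
16.1256 3.2244 0.0000
25.9713 6.4097 0.0000 0.0000
36.5181 12.7415 0.0000 0.0000 0.0000

params: Δt=0.22575 u=1.25438 d=0.79721 q=0.48697 e^(-rΔt)=0.98055
t_4 payoffs: 36.5181 12.7415 0.0000 0.0000 0.0000
t_3: node(3,0) S=52.0087 payoff=25.9713 vs cont=24.4547 → 25.9713 [stop]  node(3,1) S=81.8336 payoff=0.0000 vs cont=6.4097 → 6.4097 [wait]  node(3,2) S=128.7616 payoff=0.0000 vs cont=0.0000 → 0.0000 [wait]  node(3,3) S=202.6010 payoff=0.0000 vs cont=0.0000 → 0.0000 [wait]  ⇒ S*(3)=52.0087
t_2: node(2,0) S=65.2385 payoff=12.7415 vs cont=16.1256 → 16.1256 [wait]  node(2,1) S=102.6500 payoff=0.0000 vs cont=3.2244 → 3.2244 [wait]  node(2,2) S=161.5154 payoff=0.0000 vs cont=0.0000 → 0.0000 [wait]  ⇒ S*(2)=-
t_1: node(1,0) S=81.8336 payoff=0.0000 vs cont=9.6517 → 9.6517 [wait]  node(1,1) S=128.7616 payoff=0.0000 vs cont=1.6221 → 1.6221 [wait]  ⇒ S*(1)=-
t_0: node(0,0) S=102.6500 payoff=0.0000 vs cont=5.6299 → 5.6299 [wait]  ⇒ S*(0)=-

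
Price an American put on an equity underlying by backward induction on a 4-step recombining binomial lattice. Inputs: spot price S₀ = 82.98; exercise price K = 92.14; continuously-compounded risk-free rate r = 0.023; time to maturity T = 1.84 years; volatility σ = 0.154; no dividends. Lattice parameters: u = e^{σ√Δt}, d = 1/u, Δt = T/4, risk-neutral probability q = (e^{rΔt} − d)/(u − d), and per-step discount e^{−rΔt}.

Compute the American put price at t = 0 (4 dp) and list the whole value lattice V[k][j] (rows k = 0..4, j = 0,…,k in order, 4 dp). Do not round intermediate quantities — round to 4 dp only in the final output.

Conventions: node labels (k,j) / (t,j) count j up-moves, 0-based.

Δt=0.46000  u=1.11010  d=0.90082  q=0.52474  discount=0.98948
step 4 (expiry): payoffs max(K−S,0) = 37.4977 24.8034 9.1600 0.0000 0.0000
k=3: (k=3,j=0): S=60.6583, K−S=31.4817, hold=30.5120 ⇒ V=31.4817 exercise | (k=3,j=1): S=74.7502, K−S=17.3898, hold=16.4201 ⇒ V=17.3898 exercise | (k=3,j=2): S=92.1159, K−S=0.0241, hold=4.3076 ⇒ V=4.3076 continue | (k=3,j=3): S=113.5159, K−S=0.0000, hold=0.0000 ⇒ V=0.0000 continue
k=2: (k=2,j=0): S=67.3366, K−S=24.8034, hold=23.8337 ⇒ V=24.8034 exercise | (k=2,j=1): S=82.9800, K−S=9.1600, hold=10.4143 ⇒ V=10.4143 continue | (k=2,j=2): S=102.2576, K−S=0.0000, hold=2.0257 ⇒ V=2.0257 continue
k=1: (k=1,j=0): S=74.7502, K−S=17.3898, hold=17.0714 ⇒ V=17.3898 exercise | (k=1,j=1): S=92.1159, K−S=0.0241, hold=5.9493 ⇒ V=5.9493 continue
k=0: (k=0,j=0): S=82.9800, K−S=9.1600, hold=11.2667 ⇒ V=11.2667 continue

price = 11.2667
tree:
11.2667
17.3898 5.9493
24.8034 10.4143 2.0257
31.4817 17.3898 4.3076 0.0000
37.4977 24.8034 9.1600 0.0000 0.0000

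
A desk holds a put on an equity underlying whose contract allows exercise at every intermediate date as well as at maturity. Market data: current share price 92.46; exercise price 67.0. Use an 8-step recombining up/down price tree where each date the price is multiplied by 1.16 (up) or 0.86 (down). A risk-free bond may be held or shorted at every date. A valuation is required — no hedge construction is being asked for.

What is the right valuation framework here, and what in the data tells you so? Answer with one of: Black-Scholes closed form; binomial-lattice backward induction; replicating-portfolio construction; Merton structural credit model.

Key observation: the put (strike 67 on spot 92.46) is American-style on a 8-step discrete price model, so the early-exercise decision at every node requires stepwise backward valuation — a closed form cannot price the exercise right.

framework: binomial-lattice backward induction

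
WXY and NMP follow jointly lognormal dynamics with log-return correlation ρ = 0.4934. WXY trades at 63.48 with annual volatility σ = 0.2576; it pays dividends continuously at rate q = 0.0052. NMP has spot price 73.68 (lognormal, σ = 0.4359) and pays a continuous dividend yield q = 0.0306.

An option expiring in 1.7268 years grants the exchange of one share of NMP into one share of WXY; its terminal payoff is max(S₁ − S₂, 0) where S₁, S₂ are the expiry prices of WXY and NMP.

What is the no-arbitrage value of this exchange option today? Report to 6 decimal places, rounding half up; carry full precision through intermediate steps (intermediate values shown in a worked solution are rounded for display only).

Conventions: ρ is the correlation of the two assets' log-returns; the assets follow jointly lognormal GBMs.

exchange price = 9.937009

σ_eff = √(σ₁² + σ₂² − 2ρσ₁σ₂) = √(0.2576² + 0.4359² − 2·0.4934·0.2576·0.4359) = 0.381524
d₁ = (ln(S₁/S₂) + (q₂ − q₁ + σ_eff²/2)T) / (σ_eff√T) = (ln(63.48/73.68) + (0.0306 − 0.0052 + 0.072780)·1.7268) / 0.501353 = 0.040952
d₂ = d₁ − σ_eff√T = 0.040952 − 0.501353 = -0.460401
N(d₁) = 0.516333,  N(d₂) = 0.322614
V = S₁·e^{−q₁T}·N(d₁) − S₂·e^{−q₂T}·N(d₂) = 32.483823 − 22.546814 = 9.937009
Key observation: r never enters — measured in units of NMP, the claim is a call on S₁/S₂ struck at 1, so only the dividend yields and σ_eff matter.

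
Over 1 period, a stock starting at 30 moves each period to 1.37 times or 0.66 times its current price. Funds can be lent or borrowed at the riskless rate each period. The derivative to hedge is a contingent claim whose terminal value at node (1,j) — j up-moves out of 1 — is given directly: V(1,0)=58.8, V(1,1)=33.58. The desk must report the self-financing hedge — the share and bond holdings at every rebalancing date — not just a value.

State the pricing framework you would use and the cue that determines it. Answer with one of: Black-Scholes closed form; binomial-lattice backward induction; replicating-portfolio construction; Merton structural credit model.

framework: replicating-portfolio construction

Key observation: since the answer must list Δ and B at each node of the 1.37/0.66 lattice on 30, the replicating-portfolio method — solving the two-state system at every node — is the one that applies.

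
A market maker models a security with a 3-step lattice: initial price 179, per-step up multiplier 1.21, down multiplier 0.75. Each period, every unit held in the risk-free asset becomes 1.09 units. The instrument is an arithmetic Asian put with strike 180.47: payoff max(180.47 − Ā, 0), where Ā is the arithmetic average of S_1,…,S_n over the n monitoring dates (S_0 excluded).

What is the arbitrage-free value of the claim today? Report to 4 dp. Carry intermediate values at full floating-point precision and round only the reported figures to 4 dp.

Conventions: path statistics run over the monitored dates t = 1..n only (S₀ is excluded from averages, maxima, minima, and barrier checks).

price = 7.3286

No-arbitrage gives p* = (R−d)/(u−d) = 0.7391: enumerate every path, weight its payoff by its p*-probability, and discount by R^3.
Enumerate all 2^3 = 8 price paths (U = up ×1.21, D = down ×0.75); each path with k up-moves has probability p*^k·(1−p*)^(3−k).
DDD: Ā=103.4844, payoff=76.9856, prob=0.017753
UDD: Ā=166.9548, payoff=13.5152, prob=0.050300
DUD: Ā=139.5081, payoff=40.9619, prob=0.050300
UUD: Ā=225.0731, payoff=0.0000, prob=0.142517
DDU: Ā=118.9231, payoff=61.5469, prob=0.050300
UDU: Ā=191.8626, payoff=0.0000, prob=0.142517
DUU: Ā=164.4160, payoff=16.0540, prob=0.142517
UUU: Ā=265.2578, payoff=0.0000, prob=0.403797
Price = Σ prob·payoff / R^3 = 9.490691 / 1.295029 = 7.3286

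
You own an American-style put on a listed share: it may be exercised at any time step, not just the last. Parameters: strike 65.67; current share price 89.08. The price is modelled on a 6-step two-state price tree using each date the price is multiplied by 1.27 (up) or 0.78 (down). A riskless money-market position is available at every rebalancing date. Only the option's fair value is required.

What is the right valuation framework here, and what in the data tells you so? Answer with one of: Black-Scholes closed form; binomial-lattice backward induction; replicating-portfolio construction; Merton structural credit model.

Key observation: the put (strike 65.67 on spot 89.08) is American-style on a 6-step discrete price model, so the early-exercise decision at every node requires stepwise backward valuation — a closed form cannot price the exercise right.

framework: binomial-lattice backward induction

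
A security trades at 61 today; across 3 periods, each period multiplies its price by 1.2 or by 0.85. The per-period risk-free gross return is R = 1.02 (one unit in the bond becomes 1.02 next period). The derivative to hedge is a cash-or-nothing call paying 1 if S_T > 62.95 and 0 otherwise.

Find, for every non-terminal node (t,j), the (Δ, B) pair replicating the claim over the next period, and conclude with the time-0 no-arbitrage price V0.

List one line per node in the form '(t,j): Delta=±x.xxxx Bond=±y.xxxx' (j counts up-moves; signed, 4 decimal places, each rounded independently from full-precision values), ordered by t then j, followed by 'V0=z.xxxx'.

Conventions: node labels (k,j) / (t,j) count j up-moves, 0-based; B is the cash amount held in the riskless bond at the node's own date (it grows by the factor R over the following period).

(0,0): Delta=0.0225 Bond=-0.9210
(1,0): Delta=0.0262 Bond=-1.1338
(1,1): Delta=0.0197 Bond=-0.7336
(2,0): Delta=0.0000 Bond=0.0000
(2,1): Delta=0.0459 Bond=-2.3810
(2,2): Delta=0.0000 Bond=0.9804
V0=0.4510

No-arbitrage ⇒ martingale measure with p* = (R−d)/(u−d) = 0.4857.
Payoffs at expiry: V(3,0)=0.0000, V(3,1)=0.0000, V(3,2)=1.0000, V(3,3)=1.0000
(2,0): S=44.0725. Δ = (V_up−V_dn)/(S_up−S_dn) = (0.0000−0.0000)/(52.8870−37.4616) = 0.0000. V = [p*·0.0000 + (1−p*)·0.0000]/1.02 = 0.0000. B = V − Δ·S = 0.0000.
(2,1): S=62.2200. Δ = (V_up−V_dn)/(S_up−S_dn) = (1.0000−0.0000)/(74.6640−52.8870) = 0.0459. V = [p*·1.0000 + (1−p*)·0.0000]/1.02 = 0.4762. B = V − Δ·S = -2.3810.
(2,2): S=87.8400. Δ = (V_up−V_dn)/(S_up−S_dn) = (1.0000−1.0000)/(105.4080−74.6640) = 0.0000. V = [p*·1.0000 + (1−p*)·1.0000]/1.02 = 0.9804. B = V − Δ·S = 0.9804.
(1,0): S=51.8500. Δ = (V_up−V_dn)/(S_up−S_dn) = (0.4762−0.0000)/(62.2200−44.0725) = 0.0262. V = [p*·0.4762 + (1−p*)·0.0000]/1.02 = 0.2268. B = V − Δ·S = -1.1338.
(1,1): S=73.2000. Δ = (V_up−V_dn)/(S_up−S_dn) = (0.9804−0.4762)/(87.8400−62.2200) = 0.0197. V = [p*·0.9804 + (1−p*)·0.4762]/1.02 = 0.7069. B = V − Δ·S = -0.7336.
(0,0): S=61.0000. Δ = (V_up−V_dn)/(S_up−S_dn) = (0.7069−0.2268)/(73.2000−51.8500) = 0.0225. V = [p*·0.7069 + (1−p*)·0.2268]/1.02 = 0.4510. B = V − Δ·S = -0.9210.
As a check, the time-0 holding Δ(0,0)·S0 + B(0,0) comes to 0.4510 — exactly V0.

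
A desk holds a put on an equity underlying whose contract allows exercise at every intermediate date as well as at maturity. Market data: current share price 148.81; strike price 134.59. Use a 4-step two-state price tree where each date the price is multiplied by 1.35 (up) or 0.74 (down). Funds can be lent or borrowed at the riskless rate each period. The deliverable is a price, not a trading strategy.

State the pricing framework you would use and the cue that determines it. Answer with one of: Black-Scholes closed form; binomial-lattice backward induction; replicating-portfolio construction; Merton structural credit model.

Key observation: with exercise allowed before expiry on a discrete up/down model (4 steps from spot 148.81), the strike-134.59 put's value must be rolled back through the tree testing early exercise at each node.

framework: binomial-lattice backward induction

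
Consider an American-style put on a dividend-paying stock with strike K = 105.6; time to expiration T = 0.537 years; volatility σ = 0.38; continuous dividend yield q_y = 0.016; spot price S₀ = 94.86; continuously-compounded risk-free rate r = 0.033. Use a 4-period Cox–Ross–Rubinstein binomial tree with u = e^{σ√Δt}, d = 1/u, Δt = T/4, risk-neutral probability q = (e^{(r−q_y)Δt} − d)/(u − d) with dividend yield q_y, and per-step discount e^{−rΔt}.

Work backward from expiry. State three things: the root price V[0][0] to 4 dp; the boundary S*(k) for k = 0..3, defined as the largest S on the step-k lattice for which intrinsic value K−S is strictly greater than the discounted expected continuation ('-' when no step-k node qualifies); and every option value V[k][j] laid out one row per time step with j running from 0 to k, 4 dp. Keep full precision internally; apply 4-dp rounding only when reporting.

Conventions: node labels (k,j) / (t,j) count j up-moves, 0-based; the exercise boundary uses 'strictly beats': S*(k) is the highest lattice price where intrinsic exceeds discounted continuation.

Δt=0.13425, u=1.14939, d=0.87003, q=0.47343, disc=e^(-rΔt)=0.99558
k=4 terminal: V=max(K-S,0) → 51.2485 33.7962 10.7400 0.0000 0.0000
k=3: j=0 S=62.4711 intr=43.1289 cont=42.7961 V=43.1289[EX]; j=1 S=82.5306 intr=23.0694 cont=22.7796 V=23.0694[EX]; j=2 S=109.0313 intr=0.0000 cont=5.6304 V=5.6304[hold]; j=3 S=144.0413 intr=0.0000 cont=0.0000 V=0.0000[hold]  S*(3)=82.5306
k=2: j=0 S=71.8038 intr=33.7962 cont=33.4835 V=33.7962[EX]; j=1 S=94.8600 intr=10.7400 cont=14.7478 V=14.7478[hold]; j=2 S=125.3196 intr=0.0000 cont=2.9517 V=2.9517[hold]  S*(2)=71.8038
k=1: j=0 S=82.5306 intr=23.0694 cont=24.6687 V=24.6687[hold]; j=1 S=109.0313 intr=0.0000 cont=9.1227 V=9.1227[hold]  S*(1)=-
k=0: j=0 S=94.8600 intr=10.7400 cont=17.2323 V=17.2323[hold]  S*(0)=-

price = 17.2323
boundary = - - 71.8038 82.5306
tree:
17.2323
24.6687 9.1227
33.7962 14.7478 2.9517
43.1289 23.0694 5.6304 0.0000
51.2485 33.7962 10.7400 0.0000 0.0000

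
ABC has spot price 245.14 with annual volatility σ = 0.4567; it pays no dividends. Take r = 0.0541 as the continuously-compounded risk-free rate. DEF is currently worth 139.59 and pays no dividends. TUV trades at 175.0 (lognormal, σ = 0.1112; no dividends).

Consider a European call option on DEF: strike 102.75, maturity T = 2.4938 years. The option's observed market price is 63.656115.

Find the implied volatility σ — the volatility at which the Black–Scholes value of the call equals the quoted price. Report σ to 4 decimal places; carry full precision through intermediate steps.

sigma = 0.4740

At σ = 0.4740 the Black–Scholes value reproduces the quote:
σ√T = 0.474·√2.4938 = 0.748530
d₁ = (ln(S/K) + (r+σ²/2)T) / (σ√T) = (ln(139.59/102.75) + (0.0541+0.474²/2)·2.4938) / 0.748530 = (0.306411 + 0.415063) / 0.748530 = 0.963854
d₂ = d₁ − σ√T = 0.963854 − 0.748530 = 0.215324
e^{−rT} = 0.873791
N(d₁) = 0.832441,  N(d₂) = 0.585243
V = S·N(d₁) − K·e^{−rT}·N(d₂) = 116.200372 − 52.544258 = 63.656115 (equal to the quote); since ∂V/∂σ > 0 for all σ, the implied volatility is unique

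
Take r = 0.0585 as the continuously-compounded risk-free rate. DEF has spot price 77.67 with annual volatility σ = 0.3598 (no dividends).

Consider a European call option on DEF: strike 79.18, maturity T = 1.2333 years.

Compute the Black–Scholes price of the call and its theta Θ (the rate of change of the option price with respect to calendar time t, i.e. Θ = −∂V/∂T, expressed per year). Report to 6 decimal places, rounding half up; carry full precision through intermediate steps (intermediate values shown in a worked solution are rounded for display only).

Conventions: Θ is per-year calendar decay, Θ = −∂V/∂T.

price = 14.086546
Θ = -6.789086

σ√T = 0.3598·√1.2333 = 0.399572
d₁ = (ln(S/K) + (r+σ²/2)T) / (σ√T) = (ln(77.67/79.18) + (0.0585+0.3598²/2)·1.2333) / 0.399572 = (-0.019255 + 0.151977) / 0.399572 = 0.332161
d₂ = d₁ − σ√T = 0.332161 − 0.399572 = -0.067411
e^{−rT} = 0.930393
N(d₁) = 0.630116,  N(d₂) = 0.473127
Call price V = S·N(d₁) − K·e^{−rT}·N(d₂) = 48.941127 − 34.854582 = 14.086546
φ(d₁) = (1/√(2π))·e^{−d₁²/2} = 0.377530
Θ = −S·φ(d₁)·σ/(2√T) − r·K·e^{−rT}·N(d₂) = −4.750093 − 2.038993 = -6.789086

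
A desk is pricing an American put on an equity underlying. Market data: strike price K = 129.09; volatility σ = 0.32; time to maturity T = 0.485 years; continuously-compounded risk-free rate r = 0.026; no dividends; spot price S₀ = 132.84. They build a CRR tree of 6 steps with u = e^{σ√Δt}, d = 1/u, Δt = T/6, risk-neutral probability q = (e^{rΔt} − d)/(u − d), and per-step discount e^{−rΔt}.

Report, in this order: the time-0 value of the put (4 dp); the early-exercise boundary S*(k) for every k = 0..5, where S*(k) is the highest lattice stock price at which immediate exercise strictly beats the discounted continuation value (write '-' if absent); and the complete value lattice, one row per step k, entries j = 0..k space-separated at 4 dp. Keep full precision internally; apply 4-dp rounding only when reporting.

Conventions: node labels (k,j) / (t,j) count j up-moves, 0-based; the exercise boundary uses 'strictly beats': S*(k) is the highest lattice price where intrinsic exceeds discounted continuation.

params: Δt=0.08083 u=1.09525 d=0.91304 q=0.48882 e^(-rΔt)=0.99790
t_6 payoffs: 52.1315 36.7732 18.3499 0.0000 0.0000 0.0000 0.0000
t_5: node(5,0) S=84.2886 payoff=44.8014 vs cont=44.5304 → 44.8014 [stop]  node(5,1) S=101.1097 payoff=27.9803 vs cont=27.7093 → 27.9803 [stop]  node(5,2) S=121.2877 payoff=7.8023 vs cont=9.3605 → 9.3605 [wait]  node(5,3) S=145.4926 payoff=0.0000 vs cont=0.0000 → 0.0000 [wait]  node(5,4) S=174.5280 payoff=0.0000 vs cont=0.0000 → 0.0000 [wait]  node(5,5) S=209.3578 payoff=0.0000 vs cont=0.0000 → 0.0000 [wait]  ⇒ S*(5)=101.1097
t_4: node(4,0) S=92.3168 payoff=36.7732 vs cont=36.5022 → 36.7732 [stop]  node(4,1) S=110.7401 payoff=18.3499 vs cont=18.8390 → 18.8390 [wait]  node(4,2) S=132.8400 payoff=0.0000 vs cont=4.7749 → 4.7749 [wait]  node(4,3) S=159.3503 payoff=0.0000 vs cont=0.0000 → 0.0000 [wait]  node(4,4) S=191.1512 payoff=0.0000 vs cont=0.0000 → 0.0000 [wait]  ⇒ S*(4)=92.3168
t_3: node(3,0) S=101.1097 payoff=27.9803 vs cont=27.9479 → 27.9803 [stop]  node(3,1) S=121.2877 payoff=7.8023 vs cont=11.9391 → 11.9391 [wait]  node(3,2) S=145.4926 payoff=0.0000 vs cont=2.4357 → 2.4357 [wait]  node(3,3) S=174.5280 payoff=0.0000 vs cont=0.0000 → 0.0000 [wait]  ⇒ S*(3)=101.1097
t_2: node(2,0) S=110.7401 payoff=18.3499 vs cont=20.0968 → 20.0968 [wait]  node(2,1) S=132.8400 payoff=0.0000 vs cont=7.2784 → 7.2784 [wait]  node(2,2) S=159.3503 payoff=0.0000 vs cont=1.2425 → 1.2425 [wait]  ⇒ S*(2)=-
t_1: node(1,0) S=121.2877 payoff=7.8023 vs cont=13.8019 → 13.8019 [wait]  node(1,1) S=145.4926 payoff=0.0000 vs cont=4.3188 → 4.3188 [wait]  ⇒ S*(1)=-
t_0: node(0,0) S=132.8400 payoff=0.0000 vs cont=9.1472 → 9.1472 [wait]  ⇒ S*(0)=-

price = 9.1472
boundary = - - - 101.1097 92.3168 101.1097
tree:
9.1472
13.8019 4.3188
20.0968 7.2784 1.2425
27.9803 11.9391 2.4357 0.0000
36.7732 18.8390 4.7749 0.0000 0.0000
44.8014 27.9803 9.3605 0.0000 0.0000 0.0000
52.1315 36.7732 18.3499 0.0000 0.0000 0.0000 0.0000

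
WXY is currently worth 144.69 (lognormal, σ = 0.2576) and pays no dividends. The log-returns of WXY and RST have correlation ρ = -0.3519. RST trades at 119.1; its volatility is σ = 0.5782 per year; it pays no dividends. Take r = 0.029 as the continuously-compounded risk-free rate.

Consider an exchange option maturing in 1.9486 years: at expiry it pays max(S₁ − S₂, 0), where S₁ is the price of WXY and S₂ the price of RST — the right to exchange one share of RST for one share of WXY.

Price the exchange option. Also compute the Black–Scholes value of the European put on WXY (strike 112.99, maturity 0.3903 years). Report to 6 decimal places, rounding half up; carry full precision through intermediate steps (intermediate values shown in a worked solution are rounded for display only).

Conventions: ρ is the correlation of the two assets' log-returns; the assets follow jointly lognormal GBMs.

σ_eff = √(σ₁² + σ₂² − 2ρσ₁σ₂) = √(0.2576² + 0.5782² − 2·-0.3519·0.2576·0.5782) = 0.710985
d₁ = (ln(S₁/S₂) + (q₂ − q₁ + σ_eff²/2)T) / (σ_eff√T) = (ln(144.69/119.1) + (0.0 − 0.0 + 0.252750)·1.9486) / 0.992480 = 0.692345
d₂ = d₁ − σ_eff√T = 0.692345 − 0.992480 = -0.300136
N(d₁) = 0.755640,  N(d₂) = 0.382037
V = S₁·e^{−q₁T}·N(d₁) − S₂·e^{−q₂T}·N(d₂) = 109.333495 − 45.500594 = 63.832901
[vanilla: WXY put K=112.99]
σ√T = 0.2576·√0.3903 = 0.160933
d₁ = (ln(S/K) + (r+σ²/2)T) / (σ√T) = (ln(144.69/112.99) + (0.029+0.2576²/2)·0.3903) / 0.160933 = (0.247294 + 0.024268) / 0.160933 = 1.687426
d₂ = d₁ − σ√T = 1.687426 − 0.160933 = 1.526493
e^{−rT} = 0.988745
N(−d₁) = 0.045761,  N(−d₂) = 0.063444
price = K·e^{−rT}·N(−d₂) − S·N(−d₁) = 7.087802 − 6.621114 = 0.466688

exchange price = 63.832901
price(WXY put K=112.99) = 0.466688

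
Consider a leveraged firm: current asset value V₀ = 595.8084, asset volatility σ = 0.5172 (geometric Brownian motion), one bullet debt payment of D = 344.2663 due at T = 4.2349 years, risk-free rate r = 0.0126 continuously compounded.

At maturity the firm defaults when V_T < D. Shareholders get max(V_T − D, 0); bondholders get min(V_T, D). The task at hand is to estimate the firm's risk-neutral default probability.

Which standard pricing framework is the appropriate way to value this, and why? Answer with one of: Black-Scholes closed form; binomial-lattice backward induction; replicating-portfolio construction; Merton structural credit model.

Key observation: assets follow a GBM and default happens iff V_T < 344.2663; valuing claims on that split (equity as a call, risky debt as the residual) is the structural model's definition.

framework: Merton structural credit model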